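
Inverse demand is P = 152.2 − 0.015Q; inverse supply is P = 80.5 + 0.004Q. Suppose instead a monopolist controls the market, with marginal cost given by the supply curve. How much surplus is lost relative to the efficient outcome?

26331.73

Competitive equilibrium: 152.2 − 0.015Q = 80.5 + 0.004Q → Q* = 3773.684211, P* = 95.594737.
Marginal revenue: MR = 152.2 − 0.03Q. Set MR = MC: 152.2 − 0.03Q = 80.5 + 0.004Q → Q_m = 2108.823529.
Price P_m = 152.2 − 0.015·2108.823529 = 120.567647; MC(Q_m) = 80.5 + 0.004·2108.823529 = 88.935294.
Competitive Q* = 3773.684211, so ΔQ = 1664.860682; wedge = 120.567647 − 88.935294 = 31.632353.
Deadweight loss = ½ × 1664.860682 × 31.632353 = 26331.73.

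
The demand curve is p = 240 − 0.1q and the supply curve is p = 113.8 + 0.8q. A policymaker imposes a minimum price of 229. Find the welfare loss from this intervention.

411.02

Competitive equilibrium: 240 − 0.1q = 113.8 + 0.8q → q* = 140.2222, p* = 225.9778.
At the floor p = 229, quantity demanded = (240 − 229)/0.1 = 110.
Sellers' marginal cost at q' = 110: 113.8 + 0.8·110 = 201.8.
Δq = 140.2222 − 110 = 30.2222; wedge = 229 − 201.8 = 27.2.
DWL = ½ × 30.2222 × 27.2 = 411.02.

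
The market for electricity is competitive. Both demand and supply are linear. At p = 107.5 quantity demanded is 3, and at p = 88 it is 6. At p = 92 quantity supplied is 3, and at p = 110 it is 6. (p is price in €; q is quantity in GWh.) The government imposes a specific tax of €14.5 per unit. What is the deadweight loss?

€8.41

Demand slope = (88 − 107.5)/(6 − 3) = −6.5, so p = 127 − 6.5q.
Supply slope = (110 − 92)/(6 − 3) = 6, so p = 74 + 6q.
Competitive equilibrium: 127 − 6.5q = 74 + 6q → q* = 4.24, p* = 99.44.
With the tax, the buyer price exceeds the seller price by 14.5: (127 − 6.5q) − (74 + 6q) = 14.5 → q' = 3.08.
Δq = 4.24 − 3.08 = 1.16; the wedge equals the tax, 14.5.
Welfare loss = ½ × 1.16 × 14.5 = €8.41.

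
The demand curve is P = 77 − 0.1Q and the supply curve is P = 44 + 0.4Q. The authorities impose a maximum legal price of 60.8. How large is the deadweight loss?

Competitive equilibrium: 77 − 0.1Q = 44 + 0.4Q → Q* = 66, P* = 70.4.
At the ceiling P = 60.8, quantity supplied = (60.8 − 44)/0.4 = 42.
Willingness to pay at Q' = 42: 77 − 0.1·42 = 72.8.
ΔQ = 66 − 42 = 24; wedge = 72.8 − 60.8 = 12.
DWL = ½ × 24 × 12 = 144.

144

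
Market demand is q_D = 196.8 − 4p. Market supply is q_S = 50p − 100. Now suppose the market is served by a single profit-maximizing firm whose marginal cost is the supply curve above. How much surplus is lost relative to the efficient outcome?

953.59

In inverse form: demand p = 49.2 − 0.25q, supply p = 2 + 0.02q.
Competitive equilibrium: 49.2 − 0.25q = 2 + 0.02q → q* = 174.8148, p* = 5.4963.
Marginal revenue: MR = 49.2 − 0.5q. Set MR = MC: 49.2 − 0.5q = 2 + 0.02q → q_m = 90.7692.
Price p_m = 49.2 − 0.25·90.7692 = 26.5077; MC(q_m) = 2 + 0.02·90.7692 = 3.8154.
Competitive q* = 174.8148, so Δq = 84.0456; wedge = 26.5077 − 3.8154 = 22.6923.
DWL = ½ × 84.0456 × 22.6923 = 953.59.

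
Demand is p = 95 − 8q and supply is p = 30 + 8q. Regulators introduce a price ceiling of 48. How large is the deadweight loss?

Competitive equilibrium: 95 − 8q = 30 + 8q → q* = 4.0625, p* = 62.5.
At the ceiling p = 48, quantity supplied = (48 − 30)/8 = 2.25.
Willingness to pay at q' = 2.25: 95 − 8·2.25 = 77.
Δq = 4.0625 − 2.25 = 1.8125; wedge = 77 − 48 = 29.
Deadweight loss = ½ × 1.8125 × 29 = 26.28.

26.28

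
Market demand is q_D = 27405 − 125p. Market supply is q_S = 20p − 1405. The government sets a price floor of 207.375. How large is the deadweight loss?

In inverse form: demand p = 219.24 − 0.008q, supply p = 70.25 + 0.05q.
Competitive equilibrium: 219.24 − 0.008q = 70.25 + 0.05q → q* = 2568.7931, p* = 198.68966.
At the floor p = 207.375, quantity demanded = (219.24 − 207.375)/0.008 = 1483.125.
Sellers' marginal cost at q' = 1483.125: 70.25 + 0.05·1483.125 = 144.40625.
Δq = 2568.7931 − 1483.125 = 1085.6681; wedge = 207.375 − 144.40625 = 62.96875.
Welfare loss = ½ × 1085.6681 × 62.96875 = 34181.58.

34181.58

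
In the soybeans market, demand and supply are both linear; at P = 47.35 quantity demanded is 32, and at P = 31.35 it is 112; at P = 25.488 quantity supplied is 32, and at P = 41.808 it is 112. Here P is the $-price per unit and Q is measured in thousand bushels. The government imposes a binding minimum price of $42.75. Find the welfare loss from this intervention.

Demand slope = (31.35 − 47.35)/(112 − 32) = −0.2, so P = 53.75 − 0.2Q.
Supply slope = (41.808 − 25.488)/(112 − 32) = 0.204, so P = 18.96 + 0.204Q.
Competitive equilibrium: 53.75 − 0.2Q = 18.96 + 0.204Q → Q* = 86.1139, P* = 36.5272.
At the floor P = 42.75, quantity demanded = (53.75 − 42.75)/0.2 = 55.
Sellers' marginal cost at Q' = 55: 18.96 + 0.204·55 = 30.18.
ΔQ = 86.1139 − 55 = 31.1139; wedge = 42.75 − 30.18 = 12.57.
DWL = ½ × 31.1139 × 12.57 = $195.55 thousand.

$195.55 thousand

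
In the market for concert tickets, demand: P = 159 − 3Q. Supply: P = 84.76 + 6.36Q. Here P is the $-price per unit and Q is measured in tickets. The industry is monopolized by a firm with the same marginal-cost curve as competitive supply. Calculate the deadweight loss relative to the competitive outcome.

Competitive equilibrium: 159 − 3Q = 84.76 + 6.36Q → Q* = 7.93162, P* = 135.20513.
Marginal revenue: MR = 159 − 6Q. Set MR = MC: 159 − 6Q = 84.76 + 6.36Q → Q_m = 6.00647.
Price P_m = 159 − 3·6.00647 = 140.98059; MC(Q_m) = 84.76 + 6.36·6.00647 = 122.96115.
Competitive Q* = 7.93162, so ΔQ = 1.92515; wedge = 140.98059 − 122.96115 = 18.01944.
Deadweight loss = ½ × 1.92515 × 18.01944 = $17.35.

$17.35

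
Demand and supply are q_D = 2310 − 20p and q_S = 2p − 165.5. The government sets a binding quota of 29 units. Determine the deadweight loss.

256.58

In inverse form: demand p = 115.5 − 0.05q, supply p = 82.75 + 0.5q.
Competitive equilibrium: 115.5 − 0.05q = 82.75 + 0.5q → q* = 59.5455, p* = 112.5227.
At q = 29: demand price = 115.5 − 0.05·29 = 114.05; supply price = 82.75 + 0.5·29 = 97.25.
Δq = 59.5455 − 29 = 30.5455; wedge = 114.05 − 97.25 = 16.8.
DWL = ½ × 30.5455 × 16.8 = 256.58.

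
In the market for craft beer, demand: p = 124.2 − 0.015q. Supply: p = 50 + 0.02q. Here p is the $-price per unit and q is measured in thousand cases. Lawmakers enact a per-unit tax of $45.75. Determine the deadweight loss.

Competitive equilibrium: 124.2 − 0.015q = 50 + 0.02q → q* = 2120, p* = 92.4.
With the tax, the buyer price exceeds the seller price by 45.75: (124.2 − 0.015q) − (50 + 0.02q) = 45.75 → q' = 812.8571.
Δq = 2120 − 812.8571 = 1307.1429; the wedge equals the tax, 45.75.
Welfare loss = ½ × 1307.1429 × 45.75 = $29900.89 thousand.

$29900.89 thousand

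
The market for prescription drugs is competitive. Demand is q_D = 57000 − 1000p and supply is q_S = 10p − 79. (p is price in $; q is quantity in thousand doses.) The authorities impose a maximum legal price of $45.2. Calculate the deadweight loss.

$646.42 thousand

In inverse form: demand p = 57 − 0.001q, supply p = 7.9 + 0.1q.
Competitive equilibrium: 57 − 0.001q = 7.9 + 0.1q → q* = 486.1386, p* = 56.5139.
At the ceiling p = 45.2, quantity supplied = (45.2 − 7.9)/0.1 = 373.
Willingness to pay at q' = 373: 57 − 0.001·373 = 56.627.
Δq = 486.1386 − 373 = 113.1386; wedge = 56.627 − 45.2 = 11.427.
Welfare loss = ½ × 113.1386 × 11.427 = $646.42 thousand.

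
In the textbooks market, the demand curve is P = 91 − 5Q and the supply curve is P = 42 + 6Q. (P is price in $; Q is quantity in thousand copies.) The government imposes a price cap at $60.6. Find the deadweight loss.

Competitive equilibrium: 91 − 5Q = 42 + 6Q → Q* = 4.4545, P* = 68.7273.
At the ceiling P = 60.6, quantity supplied = (60.6 − 42)/6 = 3.1.
Willingness to pay at Q' = 3.1: 91 − 5·3.1 = 75.5.
ΔQ = 4.4545 − 3.1 = 1.3545; wedge = 75.5 − 60.6 = 14.9.
DWL = ½ × 1.3545 × 14.9 = $10.09 thousand.

$10.09 thousand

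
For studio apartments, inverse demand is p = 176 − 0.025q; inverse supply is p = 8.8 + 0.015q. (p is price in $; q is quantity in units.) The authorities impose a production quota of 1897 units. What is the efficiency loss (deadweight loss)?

$104241.78

Competitive equilibrium: 176 − 0.025q = 8.8 + 0.015q → q* = 4180, p* = 71.5.
At q = 1897: demand price = 176 − 0.025·1897 = 128.575; supply price = 8.8 + 0.015·1897 = 37.255.
Δq = 4180 − 1897 = 2283; wedge = 128.575 − 37.255 = 91.32.
Welfare loss = ½ × 2283 × 91.32 = $104241.78.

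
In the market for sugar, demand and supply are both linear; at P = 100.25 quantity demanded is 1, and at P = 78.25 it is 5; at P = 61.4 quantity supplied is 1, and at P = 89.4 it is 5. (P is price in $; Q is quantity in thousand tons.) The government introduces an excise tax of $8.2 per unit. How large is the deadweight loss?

Demand slope = (78.25 − 100.25)/(5 − 1) = −5.5, so P = 105.75 − 5.5Q.
Supply slope = (89.4 − 61.4)/(5 − 1) = 7, so P = 54.4 + 7Q.
Competitive equilibrium: 105.75 − 5.5Q = 54.4 + 7Q → Q* = 4.108, P* = 83.156.
With the tax, the buyer price exceeds the seller price by 8.2: (105.75 − 5.5Q) − (54.4 + 7Q) = 8.2 → Q' = 3.452.
ΔQ = 4.108 − 3.452 = 0.656; the wedge equals the tax, 8.2.
The triangle = ½ × 0.656 × 8.2 = $2.69 thousand.

$2.69 thousand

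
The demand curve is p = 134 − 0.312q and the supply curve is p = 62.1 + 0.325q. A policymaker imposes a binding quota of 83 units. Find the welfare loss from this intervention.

Competitive equilibrium: 134 − 0.312q = 62.1 + 0.325q → q* = 112.87284, p* = 98.78367.
At q = 83: demand price = 134 − 0.312·83 = 108.104; supply price = 62.1 + 0.325·83 = 89.075.
Δq = 112.87284 − 83 = 29.87284; wedge = 108.104 − 89.075 = 19.029.
DWL = ½ × 29.87284 × 19.029 = 284.23.

284.23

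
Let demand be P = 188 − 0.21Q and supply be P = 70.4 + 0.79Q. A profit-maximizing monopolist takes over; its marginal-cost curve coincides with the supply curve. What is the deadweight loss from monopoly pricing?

Competitive equilibrium: 188 − 0.21Q = 70.4 + 0.79Q → Q* = 117.6, P* = 163.304.
Marginal revenue: MR = 188 − 0.42Q. Set MR = MC: 188 − 0.42Q = 70.4 + 0.79Q → Q_m = 97.1901.
Price P_m = 188 − 0.21·97.1901 = 167.5901; MC(Q_m) = 70.4 + 0.79·97.1901 = 147.1802.
Competitive Q* = 117.6, so ΔQ = 20.4099; wedge = 167.5901 − 147.1802 = 20.4099.
DWL = ½ × 20.4099 × 20.4099 = 208.28.

208.28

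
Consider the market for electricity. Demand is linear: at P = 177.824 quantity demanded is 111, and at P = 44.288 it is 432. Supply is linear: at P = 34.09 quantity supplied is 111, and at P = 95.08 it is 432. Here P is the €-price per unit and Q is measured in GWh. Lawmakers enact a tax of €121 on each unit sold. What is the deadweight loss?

€12080.03

Demand slope = (44.288 − 177.824)/(432 − 111) = −0.416, so P = 224 − 0.416Q.
Supply slope = (95.08 − 34.09)/(432 − 111) = 0.19, so P = 13 + 0.19Q.
Competitive equilibrium: 224 − 0.416Q = 13 + 0.19Q → Q* = 348.1848, P* = 79.1551.
With the tax, the buyer price exceeds the seller price by 121: (224 − 0.416Q) − (13 + 0.19Q) = 121 → Q' = 148.5149.
ΔQ = 348.1848 − 148.5149 = 199.6699; the wedge equals the tax, 121.
Welfare loss = ½ × 199.6699 × 121 = €12080.03.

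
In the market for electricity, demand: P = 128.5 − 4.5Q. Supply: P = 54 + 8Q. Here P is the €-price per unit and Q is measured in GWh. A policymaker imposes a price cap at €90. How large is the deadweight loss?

Competitive equilibrium: 128.5 − 4.5Q = 54 + 8Q → Q* = 5.96, P* = 101.68.
At the ceiling P = 90, quantity supplied = (90 − 54)/8 = 4.5.
Willingness to pay at Q' = 4.5: 128.5 − 4.5·4.5 = 108.25.
ΔQ = 5.96 − 4.5 = 1.46; wedge = 108.25 − 90 = 18.25.
The triangle = ½ × 1.46 × 18.25 = €13.32.

€13.32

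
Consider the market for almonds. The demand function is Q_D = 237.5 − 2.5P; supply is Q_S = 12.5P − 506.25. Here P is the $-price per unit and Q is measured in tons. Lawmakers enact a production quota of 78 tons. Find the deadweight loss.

$303.17

In inverse form: demand P = 95 − 0.4Q, supply P = 40.5 + 0.08Q.
Competitive equilibrium: 95 − 0.4Q = 40.5 + 0.08Q → Q* = 113.5417, P* = 49.5833.
At Q = 78: demand price = 95 − 0.4·78 = 63.8; supply price = 40.5 + 0.08·78 = 46.74.
ΔQ = 113.5417 − 78 = 35.5417; wedge = 63.8 − 46.74 = 17.06.
Deadweight loss = ½ × 35.5417 × 17.06 = $303.17.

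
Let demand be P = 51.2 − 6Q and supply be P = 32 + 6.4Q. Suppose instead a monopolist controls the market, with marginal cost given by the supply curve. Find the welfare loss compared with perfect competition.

1.58

Competitive equilibrium: 51.2 − 6Q = 32 + 6.4Q → Q* = 1.5484, P* = 41.9097.
Marginal revenue: MR = 51.2 − 12Q. Set MR = MC: 51.2 − 12Q = 32 + 6.4Q → Q_m = 1.0435.
Price P_m = 51.2 − 6·1.0435 = 44.939; MC(Q_m) = 32 + 6.4·1.0435 = 38.6784.
Competitive Q* = 1.5484, so ΔQ = 0.5049; wedge = 44.939 − 38.6784 = 6.2606.
DWL = ½ × 0.5049 × 6.2606 = 1.58.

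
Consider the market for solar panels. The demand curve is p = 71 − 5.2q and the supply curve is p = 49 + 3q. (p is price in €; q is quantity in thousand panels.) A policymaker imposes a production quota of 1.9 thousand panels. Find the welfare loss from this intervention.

€2.51 thousand

Competitive equilibrium: 71 − 5.2q = 49 + 3q → q* = 2.6829, p* = 57.0488.
At q = 1.9: demand price = 71 − 5.2·1.9 = 61.12; supply price = 49 + 3·1.9 = 54.7.
Δq = 2.6829 − 1.9 = 0.7829; wedge = 61.12 − 54.7 = 6.42.
Welfare loss = ½ × 0.7829 × 6.42 = €2.51 thousand.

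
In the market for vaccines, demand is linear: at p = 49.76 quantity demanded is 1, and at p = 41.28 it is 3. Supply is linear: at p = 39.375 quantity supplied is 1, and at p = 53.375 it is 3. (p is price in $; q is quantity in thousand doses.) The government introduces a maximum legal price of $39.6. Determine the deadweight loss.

$4.47 thousand

Demand slope = (41.28 − 49.76)/(3 − 1) = −4.24, so p = 54 − 4.24q.
Supply slope = (53.375 − 39.375)/(3 − 1) = 7, so p = 32.375 + 7q.
Competitive equilibrium: 54 − 4.24q = 32.375 + 7q → q* = 1.9239, p* = 45.8425.
At the ceiling p = 39.6, quantity supplied = (39.6 − 32.375)/7 = 1.0321.
Willingness to pay at q' = 1.0321: 54 − 4.24·1.0321 = 49.6239.
Δq = 1.9239 − 1.0321 = 0.8918; wedge = 49.6239 − 39.6 = 10.0239.
Welfare loss = ½ × 0.8918 × 10.0239 = $4.47 thousand.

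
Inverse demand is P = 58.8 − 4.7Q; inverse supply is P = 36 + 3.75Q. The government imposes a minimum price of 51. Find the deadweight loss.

Competitive equilibrium: 58.8 − 4.7Q = 36 + 3.75Q → Q* = 2.6982, P* = 46.1183.
At the floor P = 51, quantity demanded = (58.8 − 51)/4.7 = 1.6596.
Sellers' marginal cost at Q' = 1.6596: 36 + 3.75·1.6596 = 42.2235.
ΔQ = 2.6982 − 1.6596 = 1.0386; wedge = 51 − 42.2235 = 8.7765.
Welfare loss = ½ × 1.0386 × 8.7765 = 4.56.

4.56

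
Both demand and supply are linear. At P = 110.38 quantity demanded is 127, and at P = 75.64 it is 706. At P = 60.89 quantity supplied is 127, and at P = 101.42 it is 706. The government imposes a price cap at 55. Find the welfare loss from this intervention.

Demand slope = (75.64 − 110.38)/(706 − 127) = −0.06, so P = 118 − 0.06Q.
Supply slope = (101.42 − 60.89)/(706 − 127) = 0.07, so P = 52 + 0.07Q.
Competitive equilibrium: 118 − 0.06Q = 52 + 0.07Q → Q* = 507.69231, P* = 87.53846.
At the ceiling P = 55, quantity supplied = (55 − 52)/0.07 = 42.85714.
Willingness to pay at Q' = 42.85714: 118 − 0.06·42.85714 = 115.42857.
ΔQ = 507.69231 − 42.85714 = 464.83517; wedge = 115.42857 − 55 = 60.42857.
Deadweight loss = ½ × 464.83517 × 60.42857 = 14044.66.

14044.66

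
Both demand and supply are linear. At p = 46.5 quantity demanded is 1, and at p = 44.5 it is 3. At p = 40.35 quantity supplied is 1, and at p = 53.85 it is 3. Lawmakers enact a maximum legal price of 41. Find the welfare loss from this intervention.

1.88

Demand slope = (44.5 − 46.5)/(3 − 1) = −1, so p = 47.5 − q.
Supply slope = (53.85 − 40.35)/(3 − 1) = 6.75, so p = 33.6 + 6.75q.
Competitive equilibrium: 47.5 − q = 33.6 + 6.75q → q* = 1.7935, p* = 45.7065.
At the ceiling p = 41, quantity supplied = (41 − 33.6)/6.75 = 1.0963.
Willingness to pay at q' = 1.0963: 47.5 − 1·1.0963 = 46.4037.
Δq = 1.7935 − 1.0963 = 0.6972; wedge = 46.4037 − 41 = 5.4037.
The triangle = ½ × 0.6972 × 5.4037 = 1.88.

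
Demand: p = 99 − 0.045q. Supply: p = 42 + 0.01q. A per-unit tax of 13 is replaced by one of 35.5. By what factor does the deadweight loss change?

7.457

Competitive equilibrium: 99 − 0.045q = 42 + 0.01q → q* = 1036.3636, p* = 52.3636.
For a per-unit tax t: Δq = t/0.055, so DWL = ½·t·(t/0.055) = t²/0.11.
At t = 13: DWL = 1536.364. At t = 35.5: DWL = 11456.818.
Ratio = (35.5/13)² = 7.457.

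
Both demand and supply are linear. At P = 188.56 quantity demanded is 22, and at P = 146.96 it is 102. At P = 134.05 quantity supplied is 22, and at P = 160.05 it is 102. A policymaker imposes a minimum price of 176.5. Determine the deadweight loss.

721.23

Demand slope = (146.96 − 188.56)/(102 − 22) = −0.52, so P = 200 − 0.52Q.
Supply slope = (160.05 − 134.05)/(102 − 22) = 0.325, so P = 126.9 + 0.325Q.
Competitive equilibrium: 200 − 0.52Q = 126.9 + 0.325Q → Q* = 86.5089, P* = 155.0154.
At the floor P = 176.5, quantity demanded = (200 − 176.5)/0.52 = 45.1923.
Sellers' marginal cost at Q' = 45.1923: 126.9 + 0.325·45.1923 = 141.5875.
ΔQ = 86.5089 − 45.1923 = 41.3166; wedge = 176.5 − 141.5875 = 34.9125.
DWL = ½ × 41.3166 × 34.9125 = 721.23.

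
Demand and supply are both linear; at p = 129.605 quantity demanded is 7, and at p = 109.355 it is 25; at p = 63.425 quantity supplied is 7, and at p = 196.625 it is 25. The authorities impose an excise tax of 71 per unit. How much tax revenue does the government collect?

Demand slope = (109.355 − 129.605)/(25 − 7) = −1.125, so p = 137.48 − 1.125q.
Supply slope = (196.625 − 63.425)/(25 − 7) = 7.4, so p = 11.625 + 7.4q.
Competitive equilibrium: 137.48 − 1.125q = 11.625 + 7.4q → q* = 14.763, p* = 120.8716.
With the tax, the buyer price exceeds the seller price by 71: (137.48 − 1.125q) − (11.625 + 7.4q) = 71 → q' = 6.4346.
Tax revenue = 71 × 6.4346 = 456.86.

456.86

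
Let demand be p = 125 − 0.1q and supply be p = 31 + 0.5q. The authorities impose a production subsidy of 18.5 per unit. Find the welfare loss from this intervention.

Competitive equilibrium: 125 − 0.1q = 31 + 0.5q → q* = 156.6667, p* = 109.3333.
The subsidy lowers effective supply by 18.5: p = 12.5 + 0.5q.
New quantity: 125 − 0.1q = 12.5 + 0.5q → q' = 187.5.
Overproduction Δq = 187.5 − 156.6667 = 30.8333; wedge = subsidy = 18.5.
Welfare loss = ½ × 30.8333 × 18.5 = 285.21.

285.21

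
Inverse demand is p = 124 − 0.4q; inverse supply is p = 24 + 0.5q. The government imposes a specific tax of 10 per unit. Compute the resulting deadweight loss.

Competitive equilibrium: 124 − 0.4q = 24 + 0.5q → q* = 111.1111, p* = 79.5556.
With the tax, the buyer price exceeds the seller price by 10: (124 − 0.4q) − (24 + 0.5q) = 10 → q' = 100.
Δq = 111.1111 − 100 = 11.1111; the wedge equals the tax, 10.
Welfare loss = ½ × 11.1111 × 10 = 55.56.

55.56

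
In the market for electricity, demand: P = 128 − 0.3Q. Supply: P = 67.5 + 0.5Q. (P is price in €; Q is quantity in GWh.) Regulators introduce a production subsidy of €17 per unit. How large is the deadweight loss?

Competitive equilibrium: 128 − 0.3Q = 67.5 + 0.5Q → Q* = 75.625, P* = 105.3125.
The subsidy lowers effective supply by 17: P = 50.5 + 0.5Q.
New quantity: 128 − 0.3Q = 50.5 + 0.5Q → Q' = 96.875.
Overproduction ΔQ = 96.875 − 75.625 = 21.25; wedge = subsidy = 17.
The triangle = ½ × 21.25 × 17 = €180.625.

€180.625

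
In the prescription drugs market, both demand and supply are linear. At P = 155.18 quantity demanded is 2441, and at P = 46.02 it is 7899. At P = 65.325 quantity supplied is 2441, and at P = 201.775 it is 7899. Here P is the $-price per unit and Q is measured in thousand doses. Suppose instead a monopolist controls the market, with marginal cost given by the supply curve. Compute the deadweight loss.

Demand slope = (46.02 − 155.18)/(7899 − 2441) = −0.02, so P = 204 − 0.02Q.
Supply slope = (201.775 − 65.325)/(7899 − 2441) = 0.025, so P = 4.3 + 0.025Q.
Competitive equilibrium: 204 − 0.02Q = 4.3 + 0.025Q → Q* = 4437.777778, P* = 115.244444.
Marginal revenue: MR = 204 − 0.04Q. Set MR = MC: 204 − 0.04Q = 4.3 + 0.025Q → Q_m = 3072.307692.
Price P_m = 204 − 0.02·3072.307692 = 142.553846; MC(Q_m) = 4.3 + 0.025·3072.307692 = 81.107692.
Competitive Q* = 4437.777778, so ΔQ = 1365.470086; wedge = 142.553846 − 81.107692 = 61.446154.
Welfare loss = ½ × 1365.470086 × 61.446154 = $41951.44 thousand.

$41951.44 thousand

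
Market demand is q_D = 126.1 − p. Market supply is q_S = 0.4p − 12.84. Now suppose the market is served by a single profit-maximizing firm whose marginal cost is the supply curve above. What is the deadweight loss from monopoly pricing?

62.34

In inverse form: demand p = 126.1 − q, supply p = 32.1 + 2.5q.
Competitive equilibrium: 126.1 − q = 32.1 + 2.5q → q* = 26.85714, p* = 99.24286.
Marginal revenue: MR = 126.1 − 2q. Set MR = MC: 126.1 − 2q = 32.1 + 2.5q → q_m = 20.88889.
Price p_m = 126.1 − 1·20.88889 = 105.21111; MC(q_m) = 32.1 + 2.5·20.88889 = 84.32223.
Competitive q* = 26.85714, so Δq = 5.96825; wedge = 105.21111 − 84.32223 = 20.88888.
Welfare loss = ½ × 5.96825 × 20.88888 = 62.34.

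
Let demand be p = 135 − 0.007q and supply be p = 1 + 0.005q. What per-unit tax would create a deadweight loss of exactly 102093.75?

49.5

Competitive equilibrium: 135 − 0.007q = 1 + 0.005q → q* = 11166.6667, p* = 56.8333.
A tax t gives Δq = t/0.012 and wedge t, so DWL = t²/0.024.
t²/0.024 = 102093.75 → t² = 2450.25 → t = 49.5.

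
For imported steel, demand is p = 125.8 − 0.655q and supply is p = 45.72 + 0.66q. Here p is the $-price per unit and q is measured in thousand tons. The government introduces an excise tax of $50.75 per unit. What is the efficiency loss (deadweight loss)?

$979.30 thousand

Competitive equilibrium: 125.8 − 0.655q = 45.72 + 0.66q → q* = 60.8973, p* = 85.9122.
With the tax, the buyer price exceeds the seller price by 50.75: (125.8 − 0.655q) − (45.72 + 0.66q) = 50.75 → q' = 22.3042.
Δq = 60.8973 − 22.3042 = 38.5931; the wedge equals the tax, 50.75.
Welfare loss = ½ × 38.5931 × 50.75 = $979.30 thousand.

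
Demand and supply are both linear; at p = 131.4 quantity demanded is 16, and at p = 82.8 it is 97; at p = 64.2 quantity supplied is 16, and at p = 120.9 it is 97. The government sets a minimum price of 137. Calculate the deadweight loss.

2420.68

Demand slope = (82.8 − 131.4)/(97 − 16) = −0.6, so p = 141 − 0.6q.
Supply slope = (120.9 − 64.2)/(97 − 16) = 0.7, so p = 53 + 0.7q.
Competitive equilibrium: 141 − 0.6q = 53 + 0.7q → q* = 67.6923, p* = 100.3846.
At the floor p = 137, quantity demanded = (141 − 137)/0.6 = 6.6667.
Sellers' marginal cost at q' = 6.6667: 53 + 0.7·6.6667 = 57.6667.
Δq = 67.6923 − 6.6667 = 61.0256; wedge = 137 − 57.6667 = 79.3333.
The triangle = ½ × 61.0256 × 79.3333 = 2420.68.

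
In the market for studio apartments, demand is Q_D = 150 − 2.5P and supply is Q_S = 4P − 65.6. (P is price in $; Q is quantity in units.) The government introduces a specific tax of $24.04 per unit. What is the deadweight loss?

In inverse form: demand P = 60 − 0.4Q, supply P = 16.4 + 0.25Q.
Competitive equilibrium: 60 − 0.4Q = 16.4 + 0.25Q → Q* = 67.07692, P* = 33.16923.
With the tax, the buyer price exceeds the seller price by 24.04: (60 − 0.4Q) − (16.4 + 0.25Q) = 24.04 → Q' = 30.09231.
ΔQ = 67.07692 − 30.09231 = 36.98461; the wedge equals the tax, 24.04.
Deadweight loss = ½ × 36.98461 × 24.04 = $444.56.

$444.56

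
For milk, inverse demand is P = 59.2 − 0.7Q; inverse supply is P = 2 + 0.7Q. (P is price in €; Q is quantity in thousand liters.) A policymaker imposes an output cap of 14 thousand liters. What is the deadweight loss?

€504.91 thousand

Competitive equilibrium: 59.2 − 0.7Q = 2 + 0.7Q → Q* = 40.8571, P* = 30.6.
At Q = 14: demand price = 59.2 − 0.7·14 = 49.4; supply price = 2 + 0.7·14 = 11.8.
ΔQ = 40.8571 − 14 = 26.8571; wedge = 49.4 − 11.8 = 37.6.
DWL = ½ × 26.8571 × 37.6 = €504.91 thousand.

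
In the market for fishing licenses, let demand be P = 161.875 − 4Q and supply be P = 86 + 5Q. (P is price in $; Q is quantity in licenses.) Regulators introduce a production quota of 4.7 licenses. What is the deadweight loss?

Competitive equilibrium: 161.875 − 4Q = 86 + 5Q → Q* = 8.4306, P* = 128.1528.
At Q = 4.7: demand price = 161.875 − 4·4.7 = 143.075; supply price = 86 + 5·4.7 = 109.5.
ΔQ = 8.4306 − 4.7 = 3.7306; wedge = 143.075 − 109.5 = 33.575.
Welfare loss = ½ × 3.7306 × 33.575 = $62.63.

$62.63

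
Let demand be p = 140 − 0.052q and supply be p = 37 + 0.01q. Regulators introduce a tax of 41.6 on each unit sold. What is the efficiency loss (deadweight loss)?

13956.13

Competitive equilibrium: 140 − 0.052q = 37 + 0.01q → q* = 1661.2903, p* = 53.6129.
With the tax, the buyer price exceeds the seller price by 41.6: (140 − 0.052q) − (37 + 0.01q) = 41.6 → q' = 990.3226.
Δq = 1661.2903 − 990.3226 = 670.9677; the wedge equals the tax, 41.6.
Deadweight loss = ½ × 670.9677 × 41.6 = 13956.13.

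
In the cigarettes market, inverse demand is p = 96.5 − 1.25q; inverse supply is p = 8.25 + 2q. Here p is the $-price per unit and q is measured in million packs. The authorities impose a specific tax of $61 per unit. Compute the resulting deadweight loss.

Competitive equilibrium: 96.5 − 1.25q = 8.25 + 2q → q* = 27.1538, p* = 62.5577.
With the tax, the buyer price exceeds the seller price by 61: (96.5 − 1.25q) − (8.25 + 2q) = 61 → q' = 8.3846.
Δq = 27.1538 − 8.3846 = 18.7692; the wedge equals the tax, 61.
Deadweight loss = ½ × 18.7692 × 61 = $572.46 million.

$572.46 million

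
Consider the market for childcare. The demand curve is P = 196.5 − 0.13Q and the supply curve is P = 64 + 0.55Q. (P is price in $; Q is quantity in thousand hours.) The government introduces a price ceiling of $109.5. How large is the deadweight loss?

$4274.54 thousand

Competitive equilibrium: 196.5 − 0.13Q = 64 + 0.55Q → Q* = 194.8529, P* = 171.1691.
At the ceiling P = 109.5, quantity supplied = (109.5 − 64)/0.55 = 82.7273.
Willingness to pay at Q' = 82.7273: 196.5 − 0.13·82.7273 = 185.7455.
ΔQ = 194.8529 − 82.7273 = 112.1256; wedge = 185.7455 − 109.5 = 76.2455.
Deadweight loss = ½ × 112.1256 × 76.2455 = $4274.54 thousand.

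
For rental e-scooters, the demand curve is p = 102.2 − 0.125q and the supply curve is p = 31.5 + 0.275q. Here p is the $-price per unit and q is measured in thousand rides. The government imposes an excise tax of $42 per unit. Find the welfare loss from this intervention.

Competitive equilibrium: 102.2 − 0.125q = 31.5 + 0.275q → q* = 176.75, p* = 80.1063.
With the tax, the buyer price exceeds the seller price by 42: (102.2 − 0.125q) − (31.5 + 0.275q) = 42 → q' = 71.75.
Δq = 176.75 − 71.75 = 105; the wedge equals the tax, 42.
The triangle = ½ × 105 × 42 = $2205 thousand.

$2205 thousand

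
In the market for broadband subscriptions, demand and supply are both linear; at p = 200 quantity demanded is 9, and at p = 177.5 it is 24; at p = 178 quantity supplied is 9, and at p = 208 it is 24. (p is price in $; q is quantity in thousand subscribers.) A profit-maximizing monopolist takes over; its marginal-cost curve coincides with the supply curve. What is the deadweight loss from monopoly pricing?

$36.80 thousand

Demand slope = (177.5 − 200)/(24 − 9) = −1.5, so p = 213.5 − 1.5q.
Supply slope = (208 − 178)/(24 − 9) = 2, so p = 160 + 2q.
Competitive equilibrium: 213.5 − 1.5q = 160 + 2q → q* = 15.2857, p* = 190.5714.
Marginal revenue: MR = 213.5 − 3q. Set MR = MC: 213.5 − 3q = 160 + 2q → q_m = 10.7.
Price p_m = 213.5 − 1.5·10.7 = 197.45; MC(q_m) = 160 + 2·10.7 = 181.4.
Competitive q* = 15.2857, so Δq = 4.5857; wedge = 197.45 − 181.4 = 16.05.
Deadweight loss = ½ × 4.5857 × 16.05 = $36.80 thousand.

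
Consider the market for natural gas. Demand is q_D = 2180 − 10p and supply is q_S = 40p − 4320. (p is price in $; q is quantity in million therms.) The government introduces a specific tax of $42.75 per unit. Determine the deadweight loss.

$7310.25 million

In inverse form: demand p = 218 − 0.1q, supply p = 108 + 0.025q.
Competitive equilibrium: 218 − 0.1q = 108 + 0.025q → q* = 880, p* = 130.
With the tax, the buyer price exceeds the seller price by 42.75: (218 − 0.1q) − (108 + 0.025q) = 42.75 → q' = 538.
Δq = 880 − 538 = 342; the wedge equals the tax, 42.75.
Welfare loss = ½ × 342 × 42.75 = $7310.25 million.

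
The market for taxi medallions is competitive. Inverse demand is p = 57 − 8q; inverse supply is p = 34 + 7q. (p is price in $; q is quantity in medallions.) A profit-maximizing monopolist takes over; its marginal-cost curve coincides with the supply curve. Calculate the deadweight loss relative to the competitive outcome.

Competitive equilibrium: 57 − 8q = 34 + 7q → q* = 1.5333, p* = 44.7333.
Marginal revenue: MR = 57 − 16q. Set MR = MC: 57 − 16q = 34 + 7q → q_m = 1.
Price p_m = 57 − 8·1 = 49; MC(q_m) = 34 + 7·1 = 41.
Competitive q* = 1.5333, so Δq = 0.5333; wedge = 49 − 41 = 8.
Deadweight loss = ½ × 0.5333 × 8 = $2.13.

$2.13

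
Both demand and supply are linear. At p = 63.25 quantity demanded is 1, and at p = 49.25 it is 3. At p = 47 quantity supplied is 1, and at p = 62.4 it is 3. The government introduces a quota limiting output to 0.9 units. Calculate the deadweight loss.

Demand slope = (49.25 − 63.25)/(3 − 1) = −7, so p = 70.25 − 7q.
Supply slope = (62.4 − 47)/(3 − 1) = 7.7, so p = 39.3 + 7.7q.
Competitive equilibrium: 70.25 − 7q = 39.3 + 7.7q → q* = 2.1054, p* = 55.5119.
At q = 0.9: demand price = 70.25 − 7·0.9 = 63.95; supply price = 39.3 + 7.7·0.9 = 46.23.
Δq = 2.1054 − 0.9 = 1.2054; wedge = 63.95 − 46.23 = 17.72.
Deadweight loss = ½ × 1.2054 × 17.72 = 10.68.

10.68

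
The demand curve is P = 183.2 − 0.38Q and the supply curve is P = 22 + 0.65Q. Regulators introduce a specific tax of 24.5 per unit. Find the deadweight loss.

Competitive equilibrium: 183.2 − 0.38Q = 22 + 0.65Q → Q* = 156.5049, P* = 123.7282.
With the tax, the buyer price exceeds the seller price by 24.5: (183.2 − 0.38Q) − (22 + 0.65Q) = 24.5 → Q' = 132.7184.
ΔQ = 156.5049 − 132.7184 = 23.7865; the wedge equals the tax, 24.5.
Welfare loss = ½ × 23.7865 × 24.5 = 291.38.

291.38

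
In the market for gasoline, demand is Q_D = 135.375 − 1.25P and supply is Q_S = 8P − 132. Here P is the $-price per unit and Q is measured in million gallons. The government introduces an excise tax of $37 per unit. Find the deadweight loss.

In inverse form: demand P = 108.3 − 0.8Q, supply P = 16.5 + 0.125Q.
Competitive equilibrium: 108.3 − 0.8Q = 16.5 + 0.125Q → Q* = 99.2432, P* = 28.9054.
With the tax, the buyer price exceeds the seller price by 37: (108.3 − 0.8Q) − (16.5 + 0.125Q) = 37 → Q' = 59.2432.
ΔQ = 99.2432 − 59.2432 = 40; the wedge equals the tax, 37.
Welfare loss = ½ × 40 × 37 = $740 million.

$740 million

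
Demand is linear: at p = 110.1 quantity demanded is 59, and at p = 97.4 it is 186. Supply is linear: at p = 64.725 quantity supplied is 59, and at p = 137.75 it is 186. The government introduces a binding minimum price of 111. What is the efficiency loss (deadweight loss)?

1960.82

Demand slope = (97.4 − 110.1)/(186 − 59) = −0.1, so p = 116 − 0.1q.
Supply slope = (137.75 − 64.725)/(186 − 59) = 0.575, so p = 30.8 + 0.575q.
Competitive equilibrium: 116 − 0.1q = 30.8 + 0.575q → q* = 126.2222, p* = 103.3778.
At the floor p = 111, quantity demanded = (116 − 111)/0.1 = 50.
Sellers' marginal cost at q' = 50: 30.8 + 0.575·50 = 59.55.
Δq = 126.2222 − 50 = 76.2222; wedge = 111 − 59.55 = 51.45.
DWL = ½ × 76.2222 × 51.45 = 1960.82.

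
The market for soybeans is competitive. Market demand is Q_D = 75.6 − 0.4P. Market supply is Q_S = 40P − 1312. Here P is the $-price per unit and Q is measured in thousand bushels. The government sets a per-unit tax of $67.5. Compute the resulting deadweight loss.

In inverse form: demand P = 189 − 2.5Q, supply P = 32.8 + 0.025Q.
Competitive equilibrium: 189 − 2.5Q = 32.8 + 0.025Q → Q* = 61.8614, P* = 34.3465.
With the tax, the buyer price exceeds the seller price by 67.5: (189 − 2.5Q) − (32.8 + 0.025Q) = 67.5 → Q' = 35.1287.
ΔQ = 61.8614 − 35.1287 = 26.7327; the wedge equals the tax, 67.5.
The triangle = ½ × 26.7327 × 67.5 = $902.23 thousand.

$902.23 thousand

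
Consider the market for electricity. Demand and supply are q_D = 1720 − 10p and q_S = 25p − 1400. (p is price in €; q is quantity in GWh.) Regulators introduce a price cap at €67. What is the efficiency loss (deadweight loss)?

In inverse form: demand p = 172 − 0.1q, supply p = 56 + 0.04q.
Competitive equilibrium: 172 − 0.1q = 56 + 0.04q → q* = 828.5714, p* = 89.1429.
At the ceiling p = 67, quantity supplied = (67 − 56)/0.04 = 275.
Willingness to pay at q' = 275: 172 − 0.1·275 = 144.5.
Δq = 828.5714 − 275 = 553.5714; wedge = 144.5 − 67 = 77.5.
DWL = ½ × 553.5714 × 77.5 = €21450.89.

€21450.89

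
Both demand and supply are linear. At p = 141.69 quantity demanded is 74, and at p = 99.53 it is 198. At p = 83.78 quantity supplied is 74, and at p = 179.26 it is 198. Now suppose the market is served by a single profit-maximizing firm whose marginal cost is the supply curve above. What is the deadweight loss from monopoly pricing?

485.77

Demand slope = (99.53 − 141.69)/(198 − 74) = −0.34, so p = 166.85 − 0.34q.
Supply slope = (179.26 − 83.78)/(198 − 74) = 0.77, so p = 26.8 + 0.77q.
Competitive equilibrium: 166.85 − 0.34q = 26.8 + 0.77q → q* = 126.17117, p* = 123.9518.
Marginal revenue: MR = 166.85 − 0.68q. Set MR = MC: 166.85 − 0.68q = 26.8 + 0.77q → q_m = 96.58621.
Price p_m = 166.85 − 0.34·96.58621 = 134.01069; MC(q_m) = 26.8 + 0.77·96.58621 = 101.17138.
Competitive q* = 126.17117, so Δq = 29.58496; wedge = 134.01069 − 101.17138 = 32.83931.
The triangle = ½ × 29.58496 × 32.83931 = 485.77.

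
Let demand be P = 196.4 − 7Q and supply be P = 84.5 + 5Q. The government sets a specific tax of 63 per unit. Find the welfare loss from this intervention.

Competitive equilibrium: 196.4 − 7Q = 84.5 + 5Q → Q* = 9.325, P* = 131.125.
With the tax, the buyer price exceeds the seller price by 63: (196.4 − 7Q) − (84.5 + 5Q) = 63 → Q' = 4.075.
ΔQ = 9.325 − 4.075 = 5.25; the wedge equals the tax, 63.
Deadweight loss = ½ × 5.25 × 63 = 165.375.

165.375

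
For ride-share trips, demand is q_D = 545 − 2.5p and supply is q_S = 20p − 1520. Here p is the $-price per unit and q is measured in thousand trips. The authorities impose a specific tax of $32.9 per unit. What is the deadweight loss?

In inverse form: demand p = 218 − 0.4q, supply p = 76 + 0.05q.
Competitive equilibrium: 218 − 0.4q = 76 + 0.05q → q* = 315.5556, p* = 91.7778.
With the tax, the buyer price exceeds the seller price by 32.9: (218 − 0.4q) − (76 + 0.05q) = 32.9 → q' = 242.4444.
Δq = 315.5556 − 242.4444 = 73.1112; the wedge equals the tax, 32.9.
Deadweight loss = ½ × 73.1112 × 32.9 = $1202.68 thousand.

$1202.68 thousand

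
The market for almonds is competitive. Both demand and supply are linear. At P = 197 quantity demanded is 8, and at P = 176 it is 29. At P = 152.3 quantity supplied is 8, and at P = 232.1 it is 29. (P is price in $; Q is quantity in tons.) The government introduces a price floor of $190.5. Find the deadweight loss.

Demand slope = (176 − 197)/(29 − 8) = −1, so P = 205 − Q.
Supply slope = (232.1 − 152.3)/(29 − 8) = 3.8, so P = 121.9 + 3.8Q.
Competitive equilibrium: 205 − Q = 121.9 + 3.8Q → Q* = 17.3125, P* = 187.6875.
At the floor P = 190.5, quantity demanded = (205 − 190.5)/1 = 14.5.
Sellers' marginal cost at Q' = 14.5: 121.9 + 3.8·14.5 = 177.
ΔQ = 17.3125 − 14.5 = 2.8125; wedge = 190.5 − 177 = 13.5.
Deadweight loss = ½ × 2.8125 × 13.5 = $18.98.

$18.98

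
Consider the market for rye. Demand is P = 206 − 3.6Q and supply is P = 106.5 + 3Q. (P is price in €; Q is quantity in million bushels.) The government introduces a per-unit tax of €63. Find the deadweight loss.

€300.68 million

Competitive equilibrium: 206 − 3.6Q = 106.5 + 3Q → Q* = 15.0758, P* = 151.7273.
With the tax, the buyer price exceeds the seller price by 63: (206 − 3.6Q) − (106.5 + 3Q) = 63 → Q' = 5.5303.
ΔQ = 15.0758 − 5.5303 = 9.5455; the wedge equals the tax, 63.
Deadweight loss = ½ × 9.5455 × 63 = €300.68 million.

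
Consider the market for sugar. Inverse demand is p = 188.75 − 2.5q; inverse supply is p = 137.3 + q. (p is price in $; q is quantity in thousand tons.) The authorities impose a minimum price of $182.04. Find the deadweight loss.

$252.67 thousand

Competitive equilibrium: 188.75 − 2.5q = 137.3 + q → q* = 14.7, p* = 152.
At the floor p = 182.04, quantity demanded = (188.75 − 182.04)/2.5 = 2.684.
Sellers' marginal cost at q' = 2.684: 137.3 + 1·2.684 = 139.984.
Δq = 14.7 − 2.684 = 12.016; wedge = 182.04 − 139.984 = 42.056.
Deadweight loss = ½ × 12.016 × 42.056 = $252.67 thousand.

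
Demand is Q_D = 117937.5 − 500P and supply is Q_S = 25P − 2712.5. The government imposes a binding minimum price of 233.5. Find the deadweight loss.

In inverse form: demand P = 235.875 − 0.002Q, supply P = 108.5 + 0.04Q.
Competitive equilibrium: 235.875 − 0.002Q = 108.5 + 0.04Q → Q* = 3032.7381, P* = 229.8095.
At the floor P = 233.5, quantity demanded = (235.875 − 233.5)/0.002 = 1187.5.
Sellers' marginal cost at Q' = 1187.5: 108.5 + 0.04·1187.5 = 156.
ΔQ = 3032.7381 − 1187.5 = 1845.2381; wedge = 233.5 − 156 = 77.5.
Deadweight loss = ½ × 1845.2381 × 77.5 = 71502.98.

71502.98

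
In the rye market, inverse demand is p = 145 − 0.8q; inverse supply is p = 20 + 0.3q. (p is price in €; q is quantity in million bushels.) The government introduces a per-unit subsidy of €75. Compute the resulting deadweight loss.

€2556.82 million

Competitive equilibrium: 145 − 0.8q = 20 + 0.3q → q* = 113.6364, p* = 54.0909.
The subsidy lowers effective supply by 75: p = 0.3q − 55.
New quantity: 145 − 0.8q = 0.3q − 55 → q' = 181.8182.
Overproduction Δq = 181.8182 − 113.6364 = 68.1818; wedge = subsidy = 75.
The triangle = ½ × 68.1818 × 75 = €2556.82 million.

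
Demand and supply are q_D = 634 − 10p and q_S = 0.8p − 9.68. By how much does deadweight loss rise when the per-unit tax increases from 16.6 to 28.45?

In inverse form: demand p = 63.4 − 0.1q, supply p = 12.1 + 1.25q.
Competitive equilibrium: 63.4 − 0.1q = 12.1 + 1.25q → q* = 38, p* = 59.6.
For a per-unit tax t: Δq = t/1.35, so DWL = ½·t·(t/1.35) = t²/2.7.
At t = 16.6: DWL = 102.059. At t = 28.45: DWL = 299.779.
Increase = 299.779 − 102.059 = 197.72.

197.72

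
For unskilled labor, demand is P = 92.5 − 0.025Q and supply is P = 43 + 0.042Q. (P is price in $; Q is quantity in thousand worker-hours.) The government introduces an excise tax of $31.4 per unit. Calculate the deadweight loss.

Competitive equilibrium: 92.5 − 0.025Q = 43 + 0.042Q → Q* = 738.806, P* = 74.0299.
With the tax, the buyer price exceeds the seller price by 31.4: (92.5 − 0.025Q) − (43 + 0.042Q) = 31.4 → Q' = 270.1493.
ΔQ = 738.806 − 270.1493 = 468.6567; the wedge equals the tax, 31.4.
DWL = ½ × 468.6567 × 31.4 = $7357.91 thousand.

$7357.91 thousand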